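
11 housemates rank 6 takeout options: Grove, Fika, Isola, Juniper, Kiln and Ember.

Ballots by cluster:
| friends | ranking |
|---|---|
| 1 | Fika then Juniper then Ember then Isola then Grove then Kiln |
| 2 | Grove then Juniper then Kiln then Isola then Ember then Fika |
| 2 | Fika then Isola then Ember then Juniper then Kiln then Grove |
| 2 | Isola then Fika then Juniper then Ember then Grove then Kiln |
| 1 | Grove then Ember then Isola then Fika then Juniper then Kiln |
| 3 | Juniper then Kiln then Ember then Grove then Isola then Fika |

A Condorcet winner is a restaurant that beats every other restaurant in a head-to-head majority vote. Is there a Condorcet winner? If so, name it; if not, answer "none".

none

Pairwise majorities:
Grove vs Fika: Grove, 6–5.
Grove–Isola: Grove 6–5.
Grove vs Juniper: 3 to 8, Juniper.
Grove vs Kiln: Grove preferred on 1+2+2+1 = 6 ballots; Grove wins 6–5.
Grove vs Ember: 3 to 8, Ember.
Fika–Isola: Isola 8–3.
Fika vs Juniper: Fika is ranked higher on 1+2+2+1 = 6 ballots, Juniper on 5. Fika wins 6–5.
Fika–Kiln: Fika 6–5.
Fika vs Ember: Fika preferred on 1+2+2 = 5 ballots; Ember wins 6–5.
Isola vs Juniper: Juniper, 6–5.
Isola vs Kiln: 6 to 5, Isola.
Isola vs Ember: Isola, 6–5.
Juniper vs Kiln: Juniper wins 11–0.
Juniper vs Ember: 8 to 3, Juniper.
Kiln vs Ember: Ember, 6–5.
Every restaurant loses at least once (Grove loses to Juniper; Fika loses to Grove; Isola loses to Grove; Juniper loses to Fika; Kiln loses to Grove; Ember loses to Isola). The majority relation contains the cycle Grove > Fika > Juniper > Grove, so there is no Condorcet winner.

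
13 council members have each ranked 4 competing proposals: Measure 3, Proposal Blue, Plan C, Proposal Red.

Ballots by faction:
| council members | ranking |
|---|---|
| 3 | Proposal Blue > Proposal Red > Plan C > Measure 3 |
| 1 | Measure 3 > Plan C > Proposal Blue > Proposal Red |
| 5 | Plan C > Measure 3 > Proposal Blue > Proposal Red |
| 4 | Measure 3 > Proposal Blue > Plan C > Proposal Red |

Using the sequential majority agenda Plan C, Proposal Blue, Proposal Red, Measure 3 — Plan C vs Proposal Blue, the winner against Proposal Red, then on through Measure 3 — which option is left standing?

Round 1: Plan C vs Proposal Blue — 6–7, Proposal Blue advances.
Round 2: Proposal Blue vs Proposal Red — 13–0, Proposal Blue advances.
Round 3: Proposal Blue vs Measure 3 — 3–10, Measure 3 advances.
The agenda winner is Measure 3.

Measure 3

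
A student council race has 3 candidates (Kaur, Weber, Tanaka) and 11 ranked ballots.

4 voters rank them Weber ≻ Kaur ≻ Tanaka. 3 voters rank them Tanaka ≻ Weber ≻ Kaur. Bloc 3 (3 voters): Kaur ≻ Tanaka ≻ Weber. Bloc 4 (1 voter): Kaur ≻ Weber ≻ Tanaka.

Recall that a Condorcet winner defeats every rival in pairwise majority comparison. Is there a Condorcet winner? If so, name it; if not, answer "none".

Head-to-head results (11 voters):
Kaur vs Weber: Weber, 7–4.
Kaur vs Tanaka: Kaur, 8–3.
Weber vs Tanaka: Tanaka, 6–5.
Every candidate loses at least once (Kaur loses to Weber; Weber loses to Tanaka; Tanaka loses to Kaur). The majority relation contains the cycle Kaur > Tanaka > Weber > Kaur, so there is no Condorcet winner.

none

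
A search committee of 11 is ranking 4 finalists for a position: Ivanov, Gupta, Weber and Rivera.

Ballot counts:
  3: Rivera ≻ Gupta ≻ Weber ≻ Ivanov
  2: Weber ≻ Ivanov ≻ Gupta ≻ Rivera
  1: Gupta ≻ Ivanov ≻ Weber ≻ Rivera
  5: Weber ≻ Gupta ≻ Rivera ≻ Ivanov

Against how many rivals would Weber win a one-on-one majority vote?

3

Weber against each rival (11 committee members):
Weber vs Ivanov: 10 to 1, Weber.
Weber vs Gupta: 7 to 4, Weber.
Weber vs Rivera: Weber is ranked higher on 2+1+5 = 8 ballots, Rivera on 3. Weber wins 8–3.
Weber beats Ivanov, Gupta, Rivera — 3 pairwise wins.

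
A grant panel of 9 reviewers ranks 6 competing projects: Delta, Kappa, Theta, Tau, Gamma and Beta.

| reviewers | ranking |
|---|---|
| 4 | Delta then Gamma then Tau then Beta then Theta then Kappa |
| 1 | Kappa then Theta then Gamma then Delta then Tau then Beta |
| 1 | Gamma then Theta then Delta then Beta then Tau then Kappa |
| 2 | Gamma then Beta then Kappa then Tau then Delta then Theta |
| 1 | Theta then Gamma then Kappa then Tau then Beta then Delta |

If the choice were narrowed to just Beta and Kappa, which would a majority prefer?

Beta

Ballots ranking Beta above Kappa: 4 + 1 + 2 = 7.
Ballots ranking Kappa above Beta: 9 − 7 = 2.
Beta wins the head-to-head 7–2.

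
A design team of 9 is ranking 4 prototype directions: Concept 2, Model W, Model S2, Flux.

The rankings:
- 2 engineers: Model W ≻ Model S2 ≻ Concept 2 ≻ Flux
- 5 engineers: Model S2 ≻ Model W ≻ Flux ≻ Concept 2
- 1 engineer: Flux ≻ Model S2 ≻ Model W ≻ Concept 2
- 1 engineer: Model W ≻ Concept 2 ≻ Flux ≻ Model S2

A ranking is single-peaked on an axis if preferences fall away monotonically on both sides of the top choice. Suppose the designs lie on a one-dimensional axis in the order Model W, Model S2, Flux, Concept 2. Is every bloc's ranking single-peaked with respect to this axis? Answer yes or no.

Axis positions: Model W=1, Model S2=2, Flux=3, Concept 2=4.
Bloc 1: ranking walks positions 1-2-4-3; Concept 2 is ranked above Flux even though Flux lies between Concept 2 and the peak Model W on the axis — preferences dip and rise again. Not single-peaked.
Bloc 2 (peak Model S2 at position 2): ranking walks positions 2-1-3-4, expanding outward from the peak — single-peaked.
Bloc 3 (peak Flux at position 3): ranking walks positions 3-2-1-4, expanding outward from the peak — single-peaked.
Bloc 4: ranking walks positions 1-4-3-2; Concept 2 is ranked above Model S2 even though Model S2 lies between Concept 2 and the peak Model W on the axis — preferences dip and rise again. Not single-peaked.
Bloc 1 violates single-peakedness, so the profile is not single-peaked on this axis.

no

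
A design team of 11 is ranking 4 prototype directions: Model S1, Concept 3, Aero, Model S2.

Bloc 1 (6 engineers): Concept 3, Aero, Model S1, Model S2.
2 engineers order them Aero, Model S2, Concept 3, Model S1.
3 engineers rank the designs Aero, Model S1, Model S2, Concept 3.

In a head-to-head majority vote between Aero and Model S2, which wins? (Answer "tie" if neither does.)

Ballots ranking Aero above Model S2: 6 + 2 + 3 = 11.
Ballots ranking Model S2 above Aero: 11 − 11 = 0.
Aero wins the head-to-head 11–0.

Aero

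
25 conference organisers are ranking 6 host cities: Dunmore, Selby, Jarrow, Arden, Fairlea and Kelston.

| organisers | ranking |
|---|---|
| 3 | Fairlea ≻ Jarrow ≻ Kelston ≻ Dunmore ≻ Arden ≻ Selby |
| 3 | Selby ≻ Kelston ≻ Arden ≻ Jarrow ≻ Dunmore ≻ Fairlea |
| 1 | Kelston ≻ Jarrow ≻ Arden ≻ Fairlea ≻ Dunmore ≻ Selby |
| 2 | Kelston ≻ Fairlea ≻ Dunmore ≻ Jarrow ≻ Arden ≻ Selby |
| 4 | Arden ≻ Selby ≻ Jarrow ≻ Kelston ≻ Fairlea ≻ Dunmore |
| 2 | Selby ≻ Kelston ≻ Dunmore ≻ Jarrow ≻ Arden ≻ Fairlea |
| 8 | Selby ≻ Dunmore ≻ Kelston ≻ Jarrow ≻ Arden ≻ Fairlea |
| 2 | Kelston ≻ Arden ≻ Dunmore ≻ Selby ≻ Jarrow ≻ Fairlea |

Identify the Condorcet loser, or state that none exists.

Fairlea

Pairwise majorities:
Dunmore vs Selby: Dunmore preferred on 3+1+2+2 = 8 ballots; Selby wins 17–8.
Dunmore vs Jarrow: Dunmore wins 14–11.
Dunmore vs Arden: 3+2+2+8 = 15 for Dunmore, 10 for Arden — Dunmore by 15–10.
Dunmore vs Fairlea: Dunmore preferred on 3+2+8+2 = 15 ballots; Dunmore wins 15–10.
Dunmore vs Kelston: 8 for Dunmore, 17 for Kelston — Kelston by 17–8.
Selby vs Jarrow: 19 to 6, Selby.
Selby vs Arden: Selby wins 13–12.
Selby vs Fairlea: Selby, 19–6.
Selby vs Kelston: Selby wins 17–8.
Jarrow–Arden: Jarrow 16–9.
Jarrow vs Fairlea: Jarrow is ranked higher on 3+1+4+2+8+2 = 20 ballots, Fairlea on 5. Jarrow wins 20–5.
Jarrow vs Kelston: 7 to 18, Kelston.
Arden vs Fairlea: Arden preferred on 3+1+4+2+8+2 = 20 ballots; Arden wins 20–5.
Arden vs Kelston: Kelston, 21–4.
Fairlea–Kelston: Kelston 22–3.
Fairlea loses to every other city — it is the Condorcet loser.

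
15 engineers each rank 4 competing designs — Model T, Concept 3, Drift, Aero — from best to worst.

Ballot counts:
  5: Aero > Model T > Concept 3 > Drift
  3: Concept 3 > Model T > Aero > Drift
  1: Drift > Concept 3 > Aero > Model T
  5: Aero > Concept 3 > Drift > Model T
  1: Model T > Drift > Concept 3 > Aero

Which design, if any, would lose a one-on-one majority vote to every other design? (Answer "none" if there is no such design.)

Drift

Pairwise majorities:
Model T–Concept 3: Concept 3 9–6.
Model T vs Drift: 5+3+1 = 9 for Model T, 6 for Drift — Model T by 9–6.
Model T–Aero: Aero 11–4.
Concept 3 vs Drift: 5+3+5 = 13 for Concept 3, 2 for Drift — Concept 3 by 13–2.
Concept 3 vs Aero: 5 to 10, Aero.
Drift vs Aero: 2 to 13, Aero.
Drift is beaten in every head-to-head and is the Condorcet loser.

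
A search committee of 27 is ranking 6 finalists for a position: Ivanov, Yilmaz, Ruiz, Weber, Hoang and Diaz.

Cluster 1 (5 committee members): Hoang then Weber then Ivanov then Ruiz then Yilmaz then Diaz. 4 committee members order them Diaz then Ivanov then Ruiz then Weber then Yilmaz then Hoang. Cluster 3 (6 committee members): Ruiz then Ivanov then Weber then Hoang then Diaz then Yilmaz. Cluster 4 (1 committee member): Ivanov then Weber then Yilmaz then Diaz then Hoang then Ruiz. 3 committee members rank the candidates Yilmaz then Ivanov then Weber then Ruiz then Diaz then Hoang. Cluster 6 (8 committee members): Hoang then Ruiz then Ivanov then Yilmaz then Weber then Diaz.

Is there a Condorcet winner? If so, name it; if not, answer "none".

none

Pairwise majorities:
Ivanov–Yilmaz: Ivanov 24–3.
Ivanov vs Ruiz: Ruiz, 14–13.
Ivanov vs Weber: Ivanov, 22–5.
Ivanov vs Hoang: Ivanov, 14–13.
Ivanov–Diaz: Ivanov 23–4.
Yilmaz vs Ruiz: Ruiz wins 23–4.
Yilmaz vs Weber: Weber, 16–11.
Yilmaz vs Hoang: Hoang, 19–8.
Yilmaz–Diaz: Yilmaz 17–10.
Ruiz–Weber: Ruiz 18–9.
Ruiz–Hoang: Hoang 14–13.
Ruiz vs Diaz: Ruiz, 22–5.
Weber vs Hoang: Weber wins 14–13.
Weber vs Diaz: Weber, 23–4.
Hoang vs Diaz: Hoang, 19–8.
No candidate is unbeaten: Ivanov loses to Ruiz; Yilmaz loses to Ivanov; Ruiz loses to Hoang; Weber loses to Ivanov; Hoang loses to Ivanov; Diaz loses to Ivanov. In particular Ivanov → Hoang → Ruiz → Ivanov is a majority cycle — no Condorcet winner exists.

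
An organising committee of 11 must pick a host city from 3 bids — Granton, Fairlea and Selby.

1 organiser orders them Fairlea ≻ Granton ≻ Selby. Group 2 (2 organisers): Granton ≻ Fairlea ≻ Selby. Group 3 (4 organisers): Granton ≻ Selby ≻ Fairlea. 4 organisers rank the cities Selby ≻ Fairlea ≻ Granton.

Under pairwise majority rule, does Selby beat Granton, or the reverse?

Granton

Ballots ranking Selby above Granton: 4.
Ballots ranking Granton above Selby: 11 − 4 = 7.
Granton wins the head-to-head 7–4.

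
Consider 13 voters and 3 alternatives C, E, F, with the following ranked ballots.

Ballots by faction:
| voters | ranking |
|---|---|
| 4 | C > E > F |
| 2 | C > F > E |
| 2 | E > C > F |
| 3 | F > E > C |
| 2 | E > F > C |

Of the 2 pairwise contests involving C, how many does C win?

C against each rival (13 voters):
C vs E: C preferred on 4+2 = 6 ballots; E wins 7–6.
C vs F: 8 to 5, C.
C beats F; loses to E — 1 pairwise win.

1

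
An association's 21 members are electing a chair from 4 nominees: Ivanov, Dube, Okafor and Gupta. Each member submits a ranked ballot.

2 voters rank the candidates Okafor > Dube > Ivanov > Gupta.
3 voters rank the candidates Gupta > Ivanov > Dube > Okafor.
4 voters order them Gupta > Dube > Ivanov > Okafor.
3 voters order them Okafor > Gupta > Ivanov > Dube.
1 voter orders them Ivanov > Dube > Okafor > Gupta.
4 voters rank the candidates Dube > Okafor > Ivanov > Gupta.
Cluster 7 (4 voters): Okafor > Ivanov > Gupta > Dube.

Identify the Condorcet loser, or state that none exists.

Pairwise majorities:
Ivanov vs Dube: Ivanov preferred on 3+3+1+4 = 11 ballots; Ivanov wins 11–10.
Ivanov vs Okafor: Okafor wins 13–8.
Ivanov vs Gupta: Ivanov wins 11–10.
Dube vs Okafor: Dube, 12–9.
Dube–Gupta: Gupta 14–7.
Okafor vs Gupta: Okafor, 14–7.
No candidate is winless: Ivanov beats Dube; Dube beats Okafor; Okafor beats Ivanov; Gupta beats Dube. There is no Condorcet loser.

none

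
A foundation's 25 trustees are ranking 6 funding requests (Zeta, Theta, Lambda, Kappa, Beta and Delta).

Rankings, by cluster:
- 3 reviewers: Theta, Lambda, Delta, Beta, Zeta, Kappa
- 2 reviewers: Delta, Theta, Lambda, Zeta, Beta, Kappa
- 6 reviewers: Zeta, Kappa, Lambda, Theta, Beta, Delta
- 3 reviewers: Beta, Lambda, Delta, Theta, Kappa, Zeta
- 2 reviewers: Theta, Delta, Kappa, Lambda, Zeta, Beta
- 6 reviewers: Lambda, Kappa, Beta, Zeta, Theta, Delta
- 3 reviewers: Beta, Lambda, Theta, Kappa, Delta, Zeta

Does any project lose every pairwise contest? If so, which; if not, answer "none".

Head-to-head results (25 reviewers):
Zeta vs Theta: Zeta is ranked higher on 6+6 = 12 ballots, Theta on 13. Theta wins 13–12.
Zeta vs Lambda: 6 to 19, Lambda.
Zeta–Kappa: Kappa 14–11.
Zeta–Beta: Beta 15–10.
Zeta vs Delta: Delta, 13–12.
Theta vs Lambda: Lambda wins 18–7.
Theta vs Kappa: 13 to 12, Theta.
Theta vs Beta: Theta preferred on 3+2+6+2 = 13 ballots; Theta wins 13–12.
Theta vs Delta: 20 to 5, Theta.
Lambda vs Kappa: Lambda, 17–8.
Lambda–Beta: Lambda 19–6.
Lambda vs Delta: Lambda wins 21–4.
Kappa vs Beta: Kappa, 14–11.
Kappa vs Delta: Kappa preferred on 6+6+3 = 15 ballots; Kappa wins 15–10.
Beta vs Delta: 6+3+6+3 = 18 for Beta, 7 for Delta — Beta by 18–7.
Only Zeta has no wins; Zeta is the Condorcet loser.

Zeta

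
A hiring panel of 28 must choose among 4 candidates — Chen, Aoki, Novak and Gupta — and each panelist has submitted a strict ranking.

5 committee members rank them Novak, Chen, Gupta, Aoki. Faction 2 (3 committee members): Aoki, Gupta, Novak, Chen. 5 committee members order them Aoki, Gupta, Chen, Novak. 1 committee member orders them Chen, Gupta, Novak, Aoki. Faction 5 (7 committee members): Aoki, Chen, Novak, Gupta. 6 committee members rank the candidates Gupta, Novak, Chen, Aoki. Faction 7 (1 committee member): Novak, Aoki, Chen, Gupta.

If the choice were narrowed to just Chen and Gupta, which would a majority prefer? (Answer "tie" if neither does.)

Ballots ranking Chen above Gupta: 5 + 1 + 7 + 1 = 14.
Ballots ranking Gupta above Chen: 28 − 14 = 14.
14–14: the pair ties.

tie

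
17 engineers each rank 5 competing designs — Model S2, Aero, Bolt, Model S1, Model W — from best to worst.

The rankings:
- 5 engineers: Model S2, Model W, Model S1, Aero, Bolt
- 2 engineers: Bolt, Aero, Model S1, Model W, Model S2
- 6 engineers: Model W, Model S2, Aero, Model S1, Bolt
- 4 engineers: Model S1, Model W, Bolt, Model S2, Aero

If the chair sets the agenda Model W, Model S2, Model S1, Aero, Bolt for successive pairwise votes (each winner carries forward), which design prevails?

Model W

Round 1: Model W vs Model S2 — 12–5, Model W advances.
Round 2: Model W vs Model S1 — 11–6, Model W advances.
Round 3: Model W vs Aero — 15–2, Model W advances.
Round 4: Model W vs Bolt — 15–2, Model W advances.
The agenda winner is Model W.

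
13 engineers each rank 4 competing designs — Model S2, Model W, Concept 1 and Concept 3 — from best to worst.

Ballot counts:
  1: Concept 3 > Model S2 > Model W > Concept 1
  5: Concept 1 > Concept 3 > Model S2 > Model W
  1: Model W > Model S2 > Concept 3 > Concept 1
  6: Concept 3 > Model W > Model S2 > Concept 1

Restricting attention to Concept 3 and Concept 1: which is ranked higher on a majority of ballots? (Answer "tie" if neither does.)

Ballots ranking Concept 3 above Concept 1: 1 + 1 + 6 = 8.
Ballots ranking Concept 1 above Concept 3: 13 − 8 = 5.
Concept 3 wins the head-to-head 8–5.

Concept 3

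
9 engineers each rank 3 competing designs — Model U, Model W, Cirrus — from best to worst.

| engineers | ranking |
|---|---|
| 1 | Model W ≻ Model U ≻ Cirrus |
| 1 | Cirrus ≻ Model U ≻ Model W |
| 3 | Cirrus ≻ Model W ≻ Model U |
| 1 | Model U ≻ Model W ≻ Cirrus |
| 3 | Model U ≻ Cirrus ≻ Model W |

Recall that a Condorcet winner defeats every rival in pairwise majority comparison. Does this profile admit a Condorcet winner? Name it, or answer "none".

Model U

Pairwise majorities:
Model U vs Model W: Model U preferred on 1+1+3 = 5 ballots; Model U wins 5–4.
Model U vs Cirrus: 1+1+3 = 5 for Model U, 4 for Cirrus — Model U by 5–4.
Model W vs Cirrus: Model W preferred on 1+1 = 2 ballots; Cirrus wins 7–2.
Only Model U has no losses; Model U is the Condorcet winner.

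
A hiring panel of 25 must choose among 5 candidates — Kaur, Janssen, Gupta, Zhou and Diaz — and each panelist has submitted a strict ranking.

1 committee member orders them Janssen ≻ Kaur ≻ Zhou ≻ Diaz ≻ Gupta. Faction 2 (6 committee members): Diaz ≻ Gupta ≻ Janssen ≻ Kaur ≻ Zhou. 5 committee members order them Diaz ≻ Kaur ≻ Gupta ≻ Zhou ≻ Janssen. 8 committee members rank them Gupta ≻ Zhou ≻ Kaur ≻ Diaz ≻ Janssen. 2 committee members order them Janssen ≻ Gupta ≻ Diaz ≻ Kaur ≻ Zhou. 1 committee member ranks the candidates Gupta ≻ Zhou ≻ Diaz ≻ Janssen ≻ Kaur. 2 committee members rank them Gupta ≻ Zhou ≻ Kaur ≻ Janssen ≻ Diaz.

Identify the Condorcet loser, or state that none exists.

Janssen

Pairwise majorities:
Kaur–Janssen: Kaur 15–10.
Kaur vs Gupta: 1+5 = 6 for Kaur, 19 for Gupta — Gupta by 19–6.
Kaur vs Zhou: Kaur preferred on 1+6+5+2 = 14 ballots; Kaur wins 14–11.
Kaur–Diaz: Diaz 14–11.
Janssen vs Gupta: Gupta wins 22–3.
Janssen vs Zhou: 1+6+2 = 9 for Janssen, 16 for Zhou — Zhou by 16–9.
Janssen vs Diaz: Diaz wins 20–5.
Gupta vs Zhou: 24 to 1, Gupta.
Gupta vs Diaz: Gupta, 13–12.
Zhou vs Diaz: Diaz wins 13–12.
Janssen loses to every other candidate — it is the Condorcet loser.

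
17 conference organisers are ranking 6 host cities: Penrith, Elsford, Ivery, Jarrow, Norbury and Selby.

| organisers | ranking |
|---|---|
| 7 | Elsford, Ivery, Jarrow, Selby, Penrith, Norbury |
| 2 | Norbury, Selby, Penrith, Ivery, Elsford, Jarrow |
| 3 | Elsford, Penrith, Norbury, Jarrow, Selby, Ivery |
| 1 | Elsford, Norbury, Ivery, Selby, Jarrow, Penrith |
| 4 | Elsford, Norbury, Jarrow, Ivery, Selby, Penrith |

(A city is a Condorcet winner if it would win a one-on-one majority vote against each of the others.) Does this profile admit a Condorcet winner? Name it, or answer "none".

Elsford

Check each pair by majority over 17 ballots:
Penrith vs Elsford: Elsford, 15–2.
Penrith vs Ivery: Ivery wins 12–5.
Penrith vs Jarrow: Penrith is ranked higher on 2+3 = 5 ballots, Jarrow on 12. Jarrow wins 12–5.
Penrith–Norbury: Penrith 10–7.
Penrith–Selby: Selby 14–3.
Elsford vs Ivery: Elsford, 15–2.
Elsford vs Jarrow: 7+2+3+1+4 = 17 for Elsford, 0 for Jarrow — Elsford by 17–0.
Elsford vs Norbury: Elsford wins 15–2.
Elsford vs Selby: Elsford wins 15–2.
Ivery vs Jarrow: 10 to 7, Ivery.
Ivery vs Norbury: Norbury, 10–7.
Ivery vs Selby: 12 to 5, Ivery.
Jarrow vs Norbury: Norbury, 10–7.
Jarrow–Selby: Jarrow 14–3.
Norbury vs Selby: Norbury, 10–7.
Only Elsford has no losses; Elsford is the Condorcet winner.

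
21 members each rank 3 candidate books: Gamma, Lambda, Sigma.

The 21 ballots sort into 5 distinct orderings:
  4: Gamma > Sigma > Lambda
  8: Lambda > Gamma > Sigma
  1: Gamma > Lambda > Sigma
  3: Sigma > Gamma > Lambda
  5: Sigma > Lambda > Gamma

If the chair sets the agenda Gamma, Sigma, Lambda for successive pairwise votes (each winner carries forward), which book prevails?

Lambda

Round 1: Gamma vs Sigma — 13–8, Gamma advances.
Round 2: Gamma vs Lambda — 8–13, Lambda advances.
The agenda winner is Lambda.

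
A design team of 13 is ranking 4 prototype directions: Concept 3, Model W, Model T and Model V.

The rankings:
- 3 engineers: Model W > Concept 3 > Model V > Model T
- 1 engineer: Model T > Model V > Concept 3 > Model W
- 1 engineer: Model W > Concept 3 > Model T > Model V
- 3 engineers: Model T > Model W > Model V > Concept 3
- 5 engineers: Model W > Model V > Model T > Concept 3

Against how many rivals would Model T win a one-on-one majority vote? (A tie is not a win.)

Model T against each rival (13 engineers):
Model T vs Concept 3: 1+3+5 = 9 for Model T, 4 for Concept 3 — Model T by 9–4.
Model T vs Model W: Model T is ranked higher on 1+3 = 4 ballots, Model W on 9. Model W wins 9–4.
Model T vs Model V: Model T preferred on 1+1+3 = 5 ballots; Model V wins 8–5.
Model T beats Concept 3; loses to Model W, Model V — 1 pairwise win.

1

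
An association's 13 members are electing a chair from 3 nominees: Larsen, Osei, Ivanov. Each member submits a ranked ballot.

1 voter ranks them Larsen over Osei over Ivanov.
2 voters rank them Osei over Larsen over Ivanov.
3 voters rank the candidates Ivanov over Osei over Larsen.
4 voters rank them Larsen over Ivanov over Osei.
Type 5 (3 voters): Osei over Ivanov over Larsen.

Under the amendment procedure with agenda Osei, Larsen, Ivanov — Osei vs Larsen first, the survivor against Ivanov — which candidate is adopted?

Ivanov

Round 1: Osei vs Larsen — 8–5, Osei advances.
Round 2: Osei vs Ivanov — 6–7, Ivanov advances.
Ivanov survives the agenda.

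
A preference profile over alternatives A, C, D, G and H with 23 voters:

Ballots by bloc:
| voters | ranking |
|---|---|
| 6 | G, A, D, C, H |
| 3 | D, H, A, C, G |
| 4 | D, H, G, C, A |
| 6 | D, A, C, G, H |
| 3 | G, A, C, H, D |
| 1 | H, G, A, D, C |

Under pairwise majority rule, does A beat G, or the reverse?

G

Ballots ranking A above G: 3 + 6 = 9.
Ballots ranking G above A: 23 − 9 = 14.
G wins the head-to-head 14–9.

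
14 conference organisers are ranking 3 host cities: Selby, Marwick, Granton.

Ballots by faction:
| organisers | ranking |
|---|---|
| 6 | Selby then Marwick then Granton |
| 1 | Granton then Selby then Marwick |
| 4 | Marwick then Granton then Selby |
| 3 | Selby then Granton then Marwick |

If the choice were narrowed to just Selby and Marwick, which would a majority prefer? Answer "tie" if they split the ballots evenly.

Ballots ranking Selby above Marwick: 6 + 1 + 3 = 10.
Ballots ranking Marwick above Selby: 14 − 10 = 4.
Selby wins the head-to-head 10–4.

Selby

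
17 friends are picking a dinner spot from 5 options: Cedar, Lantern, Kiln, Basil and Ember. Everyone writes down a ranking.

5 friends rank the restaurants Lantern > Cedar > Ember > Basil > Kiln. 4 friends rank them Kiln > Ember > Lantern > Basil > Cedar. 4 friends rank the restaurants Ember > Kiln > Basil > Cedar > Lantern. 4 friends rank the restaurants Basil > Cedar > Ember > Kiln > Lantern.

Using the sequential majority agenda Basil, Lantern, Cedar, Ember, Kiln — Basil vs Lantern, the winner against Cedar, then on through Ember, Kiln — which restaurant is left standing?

Round 1: Basil vs Lantern — 8–9, Lantern advances.
Round 2: Lantern vs Cedar — 9–8, Lantern advances.
Round 3: Lantern vs Ember — 5–12, Ember advances.
Round 4: Ember vs Kiln — 13–4, Ember advances.
The agenda winner is Ember.

Ember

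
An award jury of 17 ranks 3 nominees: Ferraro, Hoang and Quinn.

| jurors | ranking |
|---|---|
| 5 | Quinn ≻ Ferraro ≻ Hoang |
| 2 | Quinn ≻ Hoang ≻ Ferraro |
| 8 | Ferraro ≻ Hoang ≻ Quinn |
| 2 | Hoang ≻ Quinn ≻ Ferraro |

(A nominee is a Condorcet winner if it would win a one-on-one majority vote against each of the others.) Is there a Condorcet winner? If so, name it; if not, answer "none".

none

Check each pair by majority over 17 ballots:
Ferraro vs Hoang: Ferraro preferred on 5+8 = 13 ballots; Ferraro wins 13–4.
Ferraro vs Quinn: 8 to 9, Quinn.
Hoang vs Quinn: 8+2 = 10 for Hoang, 7 for Quinn — Hoang by 10–7.
Each nominee drops at least one matchup (Ferraro loses to Quinn; Hoang loses to Ferraro; Quinn loses to Hoang); the cycle Ferraro beats Hoang beats Quinn beats Ferraro rules out a Condorcet winner.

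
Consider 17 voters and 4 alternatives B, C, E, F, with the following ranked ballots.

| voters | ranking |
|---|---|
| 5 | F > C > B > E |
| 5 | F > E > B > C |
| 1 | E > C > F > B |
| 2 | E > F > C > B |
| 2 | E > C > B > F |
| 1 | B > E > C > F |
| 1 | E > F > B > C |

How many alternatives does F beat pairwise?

3

F against each rival (17 voters):
F vs B: 5+5+1+2+1 = 14 for F, 3 for B — F by 14–3.
F vs C: F, 13–4.
F vs E: F preferred on 5+5 = 10 ballots; F wins 10–7.
F beats B, C, E — 3 pairwise wins.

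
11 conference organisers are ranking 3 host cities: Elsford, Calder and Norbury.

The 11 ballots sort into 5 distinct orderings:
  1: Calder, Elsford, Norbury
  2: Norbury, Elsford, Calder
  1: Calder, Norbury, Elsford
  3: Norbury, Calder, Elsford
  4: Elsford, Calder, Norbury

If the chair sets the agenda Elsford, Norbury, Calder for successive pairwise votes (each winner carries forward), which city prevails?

Round 1: Elsford vs Norbury — 5–6, Norbury advances.
Round 2: Norbury vs Calder — 5–6, Calder advances.
Calder survives the agenda.

Calder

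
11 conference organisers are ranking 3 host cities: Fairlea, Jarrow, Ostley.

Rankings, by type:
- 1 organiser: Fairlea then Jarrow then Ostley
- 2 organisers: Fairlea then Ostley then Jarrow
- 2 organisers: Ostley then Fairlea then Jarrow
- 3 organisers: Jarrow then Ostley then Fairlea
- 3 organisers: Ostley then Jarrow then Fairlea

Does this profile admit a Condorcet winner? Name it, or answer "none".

Check each pair by majority over 11 ballots:
Fairlea vs Jarrow: Jarrow, 6–5.
Fairlea vs Ostley: Ostley wins 8–3.
Jarrow vs Ostley: Ostley wins 7–4.
Only Ostley has no losses; Ostley is the Condorcet winner.

Ostley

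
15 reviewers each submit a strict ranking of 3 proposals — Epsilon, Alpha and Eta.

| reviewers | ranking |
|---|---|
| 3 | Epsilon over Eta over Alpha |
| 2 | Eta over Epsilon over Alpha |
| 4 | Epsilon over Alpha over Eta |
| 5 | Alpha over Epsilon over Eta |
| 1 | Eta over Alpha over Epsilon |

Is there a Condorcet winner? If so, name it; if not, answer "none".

Epsilon

Head-to-head results (15 reviewers):
Epsilon–Alpha: Epsilon 9–6.
Epsilon vs Eta: Epsilon wins 12–3.
Alpha–Eta: Alpha 9–6.
Epsilon defeats every rival head-to-head and is the Condorcet winner.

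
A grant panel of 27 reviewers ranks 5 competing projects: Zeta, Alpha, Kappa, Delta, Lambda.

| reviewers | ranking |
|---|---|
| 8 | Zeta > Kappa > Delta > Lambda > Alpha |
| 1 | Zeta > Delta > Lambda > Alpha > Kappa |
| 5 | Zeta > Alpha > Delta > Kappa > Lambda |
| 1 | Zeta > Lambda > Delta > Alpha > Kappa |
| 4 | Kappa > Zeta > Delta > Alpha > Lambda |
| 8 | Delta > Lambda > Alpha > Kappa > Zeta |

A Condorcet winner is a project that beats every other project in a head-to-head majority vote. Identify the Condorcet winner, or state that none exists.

Pairwise majorities:
Zeta vs Alpha: Zeta preferred on 8+1+5+1+4 = 19 ballots; Zeta wins 19–8.
Zeta vs Kappa: Zeta preferred on 8+1+5+1 = 15 ballots; Zeta wins 15–12.
Zeta vs Delta: 19 to 8, Zeta.
Zeta vs Lambda: 8+1+5+1+4 = 19 for Zeta, 8 for Lambda — Zeta by 19–8.
Alpha vs Kappa: Alpha is ranked higher on 1+5+1+8 = 15 ballots, Kappa on 12. Alpha wins 15–12.
Alpha vs Delta: 5 for Alpha, 22 for Delta — Delta by 22–5.
Alpha vs Lambda: 9 to 18, Lambda.
Kappa vs Delta: Kappa is ranked higher on 8+4 = 12 ballots, Delta on 15. Delta wins 15–12.
Kappa vs Lambda: 17 to 10, Kappa.
Delta vs Lambda: Delta is ranked higher on 8+1+5+4+8 = 26 ballots, Lambda on 1. Delta wins 26–1.
Zeta beats each of Alpha, Kappa, Delta, Lambda — Zeta is the Condorcet winner.

Zeta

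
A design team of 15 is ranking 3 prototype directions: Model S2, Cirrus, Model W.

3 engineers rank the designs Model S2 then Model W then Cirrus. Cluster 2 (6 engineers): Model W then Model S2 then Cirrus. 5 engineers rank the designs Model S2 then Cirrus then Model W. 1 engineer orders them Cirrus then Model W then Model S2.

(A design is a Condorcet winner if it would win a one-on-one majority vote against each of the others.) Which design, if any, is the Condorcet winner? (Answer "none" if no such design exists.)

Head-to-head results (15 engineers):
Model S2 vs Cirrus: Model S2, 14–1.
Model S2 vs Model W: Model S2, 8–7.
Cirrus–Model W: Model W 9–6.
Only Model S2 has no losses; Model S2 is the Condorcet winner.

Model S2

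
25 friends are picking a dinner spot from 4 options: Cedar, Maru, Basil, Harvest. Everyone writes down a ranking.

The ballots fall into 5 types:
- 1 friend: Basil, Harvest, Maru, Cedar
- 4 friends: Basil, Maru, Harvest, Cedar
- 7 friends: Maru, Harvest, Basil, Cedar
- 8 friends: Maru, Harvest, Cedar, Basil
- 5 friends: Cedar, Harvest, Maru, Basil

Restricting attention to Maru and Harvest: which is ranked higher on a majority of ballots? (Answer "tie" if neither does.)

Ballots ranking Maru above Harvest: 4 + 7 + 8 = 19.
Ballots ranking Harvest above Maru: 25 − 19 = 6.
Maru wins the head-to-head 19–6.

Maru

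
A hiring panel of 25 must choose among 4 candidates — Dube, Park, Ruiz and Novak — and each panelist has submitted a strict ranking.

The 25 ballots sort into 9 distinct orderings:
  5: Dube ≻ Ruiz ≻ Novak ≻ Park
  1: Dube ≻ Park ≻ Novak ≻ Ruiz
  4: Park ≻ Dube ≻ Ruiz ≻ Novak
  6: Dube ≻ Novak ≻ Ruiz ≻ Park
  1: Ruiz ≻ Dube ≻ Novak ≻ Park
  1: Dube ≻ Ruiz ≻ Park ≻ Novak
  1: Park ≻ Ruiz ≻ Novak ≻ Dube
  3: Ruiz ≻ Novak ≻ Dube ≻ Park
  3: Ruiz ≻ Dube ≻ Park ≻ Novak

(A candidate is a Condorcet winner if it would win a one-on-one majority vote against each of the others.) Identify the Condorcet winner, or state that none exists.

Pairwise majorities:
Dube vs Park: Dube is ranked higher on 20 ballots, Park on 5. Dube wins 20–5.
Dube vs Ruiz: Dube preferred on 5+1+4+6+1 = 17 ballots; Dube wins 17–8.
Dube vs Novak: 21 to 4, Dube.
Park vs Ruiz: Park is ranked higher on 1+4+1 = 6 ballots, Ruiz on 19. Ruiz wins 19–6.
Park vs Novak: 1+4+1+1+3 = 10 for Park, 15 for Novak — Novak by 15–10.
Ruiz vs Novak: Ruiz preferred on 18 ballots; Ruiz wins 18–7.
Dube beats each of Park, Ruiz, Novak — Dube is the Condorcet winner.

Dube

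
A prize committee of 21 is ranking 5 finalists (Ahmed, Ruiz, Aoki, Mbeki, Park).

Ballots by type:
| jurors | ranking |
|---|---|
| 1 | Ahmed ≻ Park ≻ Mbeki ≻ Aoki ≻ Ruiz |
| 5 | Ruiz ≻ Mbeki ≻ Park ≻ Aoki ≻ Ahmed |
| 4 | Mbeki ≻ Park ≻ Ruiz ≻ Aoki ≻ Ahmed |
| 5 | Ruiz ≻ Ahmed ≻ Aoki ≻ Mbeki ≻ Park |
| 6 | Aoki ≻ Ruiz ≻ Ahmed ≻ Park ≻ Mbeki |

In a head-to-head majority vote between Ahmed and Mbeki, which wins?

Ahmed

Ballots ranking Ahmed above Mbeki: 1 + 5 + 6 = 12.
Ballots ranking Mbeki above Ahmed: 21 − 12 = 9.
Ahmed wins the head-to-head 12–9.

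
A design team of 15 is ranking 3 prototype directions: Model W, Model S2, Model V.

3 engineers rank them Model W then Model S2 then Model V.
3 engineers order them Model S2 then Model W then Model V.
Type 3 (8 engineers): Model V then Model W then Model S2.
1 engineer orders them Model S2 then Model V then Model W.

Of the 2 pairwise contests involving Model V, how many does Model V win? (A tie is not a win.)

Model V against each rival (15 engineers):
Model V vs Model W: 8+1 = 9 for Model V, 6 for Model W — Model V by 9–6.
Model V–Model S2: Model V 8–7.
Model V beats Model W, Model S2 — 2 pairwise wins.

2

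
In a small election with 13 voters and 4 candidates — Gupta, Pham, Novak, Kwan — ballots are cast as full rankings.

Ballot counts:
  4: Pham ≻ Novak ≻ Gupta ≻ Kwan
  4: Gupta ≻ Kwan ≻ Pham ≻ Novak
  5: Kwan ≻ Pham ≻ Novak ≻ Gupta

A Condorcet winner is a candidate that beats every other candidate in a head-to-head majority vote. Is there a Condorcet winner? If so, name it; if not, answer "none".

none

Pairwise majorities:
Gupta vs Pham: 4 to 9, Pham.
Gupta vs Novak: Gupta preferred on 4 ballots; Novak wins 9–4.
Gupta vs Kwan: Gupta is ranked higher on 4+4 = 8 ballots, Kwan on 5. Gupta wins 8–5.
Pham vs Novak: 13 to 0, Pham.
Pham vs Kwan: 4 for Pham, 9 for Kwan — Kwan by 9–4.
Novak vs Kwan: 4 for Novak, 9 for Kwan — Kwan by 9–4.
Every candidate loses at least once (Gupta loses to Pham; Pham loses to Kwan; Novak loses to Pham; Kwan loses to Gupta). The majority relation contains the cycle Gupta > Kwan > Pham > Gupta, so there is no Condorcet winner.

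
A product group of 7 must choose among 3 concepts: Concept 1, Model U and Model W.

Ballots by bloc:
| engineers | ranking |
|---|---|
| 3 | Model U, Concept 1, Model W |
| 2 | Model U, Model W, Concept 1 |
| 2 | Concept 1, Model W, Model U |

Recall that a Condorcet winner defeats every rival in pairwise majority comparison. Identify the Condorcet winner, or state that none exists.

Head-to-head results (7 engineers):
Concept 1 vs Model U: 2 for Concept 1, 5 for Model U — Model U by 5–2.
Concept 1–Model W: Concept 1 5–2.
Model U vs Model W: 3+2 = 5 for Model U, 2 for Model W — Model U by 5–2.
Model U beats each of Concept 1, Model W — Model U is the Condorcet winner.

Model U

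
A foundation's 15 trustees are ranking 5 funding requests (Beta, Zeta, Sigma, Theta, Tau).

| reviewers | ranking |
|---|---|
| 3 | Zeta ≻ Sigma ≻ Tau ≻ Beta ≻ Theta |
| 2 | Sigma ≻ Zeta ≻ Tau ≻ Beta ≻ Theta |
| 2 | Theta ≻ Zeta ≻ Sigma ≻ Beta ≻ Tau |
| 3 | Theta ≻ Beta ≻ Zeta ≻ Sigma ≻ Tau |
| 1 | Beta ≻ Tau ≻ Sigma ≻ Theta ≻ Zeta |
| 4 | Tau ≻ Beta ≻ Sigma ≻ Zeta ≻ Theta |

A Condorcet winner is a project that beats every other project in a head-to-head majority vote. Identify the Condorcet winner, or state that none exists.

Check each pair by majority over 15 ballots:
Beta–Zeta: Beta 8–7.
Beta vs Sigma: Beta, 8–7.
Beta vs Theta: Beta, 10–5.
Beta vs Tau: Beta preferred on 2+3+1 = 6 ballots; Tau wins 9–6.
Zeta vs Sigma: Zeta is ranked higher on 3+2+3 = 8 ballots, Sigma on 7. Zeta wins 8–7.
Zeta vs Theta: 9 to 6, Zeta.
Zeta vs Tau: Zeta is ranked higher on 3+2+2+3 = 10 ballots, Tau on 5. Zeta wins 10–5.
Sigma vs Theta: 3+2+1+4 = 10 for Sigma, 5 for Theta — Sigma by 10–5.
Sigma vs Tau: Sigma preferred on 3+2+2+3 = 10 ballots; Sigma wins 10–5.
Theta vs Tau: Tau, 10–5.
No project is unbeaten: Beta loses to Tau; Zeta loses to Beta; Sigma loses to Beta; Theta loses to Beta; Tau loses to Zeta. In particular Beta → Zeta → Tau → Beta is a majority cycle — no Condorcet winner exists.

none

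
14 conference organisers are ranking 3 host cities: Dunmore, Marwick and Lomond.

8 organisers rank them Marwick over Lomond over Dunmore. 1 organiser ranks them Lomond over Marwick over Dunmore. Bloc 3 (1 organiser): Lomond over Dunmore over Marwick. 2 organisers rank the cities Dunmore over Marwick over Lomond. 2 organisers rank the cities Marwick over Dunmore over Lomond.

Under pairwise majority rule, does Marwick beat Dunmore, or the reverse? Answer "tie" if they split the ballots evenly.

Ballots ranking Marwick above Dunmore: 8 + 1 + 2 = 11.
Ballots ranking Dunmore above Marwick: 14 − 11 = 3.
Marwick wins the head-to-head 11–3.

Marwick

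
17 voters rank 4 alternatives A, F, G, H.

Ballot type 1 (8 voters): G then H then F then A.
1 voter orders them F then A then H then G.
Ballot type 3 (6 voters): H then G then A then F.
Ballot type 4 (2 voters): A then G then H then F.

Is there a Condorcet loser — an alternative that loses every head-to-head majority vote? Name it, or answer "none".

Pairwise majorities:
A vs F: F wins 9–8.
A vs G: A preferred on 1+2 = 3 ballots; G wins 14–3.
A vs H: H, 14–3.
F vs G: G wins 16–1.
F vs H: H wins 16–1.
G–H: G 10–7.
A is beaten in every head-to-head and is the Condorcet loser.

A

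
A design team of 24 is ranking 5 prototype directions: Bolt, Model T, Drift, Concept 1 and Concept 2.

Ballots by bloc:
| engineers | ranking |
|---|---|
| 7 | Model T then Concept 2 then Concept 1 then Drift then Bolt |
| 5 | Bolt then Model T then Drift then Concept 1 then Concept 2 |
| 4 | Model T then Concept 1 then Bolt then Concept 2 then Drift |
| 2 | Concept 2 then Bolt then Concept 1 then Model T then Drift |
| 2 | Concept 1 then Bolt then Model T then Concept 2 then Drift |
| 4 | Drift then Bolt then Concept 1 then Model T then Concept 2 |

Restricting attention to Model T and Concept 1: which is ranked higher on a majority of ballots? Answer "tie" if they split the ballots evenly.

Ballots ranking Model T above Concept 1: 7 + 5 + 4 = 16.
Ballots ranking Concept 1 above Model T: 24 − 16 = 8.
Model T wins the head-to-head 16–8.

Model T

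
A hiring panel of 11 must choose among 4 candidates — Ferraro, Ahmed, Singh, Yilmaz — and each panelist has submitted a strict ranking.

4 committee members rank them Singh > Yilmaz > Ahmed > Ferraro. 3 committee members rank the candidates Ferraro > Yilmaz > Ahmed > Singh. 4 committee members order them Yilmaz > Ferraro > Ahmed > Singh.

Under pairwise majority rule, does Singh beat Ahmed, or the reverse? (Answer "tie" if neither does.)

Ahmed

Ballots ranking Singh above Ahmed: 4.
Ballots ranking Ahmed above Singh: 11 − 4 = 7.
Ahmed wins the head-to-head 7–4.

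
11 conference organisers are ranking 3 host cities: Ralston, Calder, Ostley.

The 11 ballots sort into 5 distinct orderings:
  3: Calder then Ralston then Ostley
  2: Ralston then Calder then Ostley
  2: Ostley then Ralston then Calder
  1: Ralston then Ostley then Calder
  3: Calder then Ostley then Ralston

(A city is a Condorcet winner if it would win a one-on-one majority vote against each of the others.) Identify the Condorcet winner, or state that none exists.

Check each pair by majority over 11 ballots:
Ralston–Calder: Calder 6–5.
Ralston vs Ostley: Ralston wins 6–5.
Calder–Ostley: Calder 8–3.
Only Calder has no losses; Calder is the Condorcet winner.

Calder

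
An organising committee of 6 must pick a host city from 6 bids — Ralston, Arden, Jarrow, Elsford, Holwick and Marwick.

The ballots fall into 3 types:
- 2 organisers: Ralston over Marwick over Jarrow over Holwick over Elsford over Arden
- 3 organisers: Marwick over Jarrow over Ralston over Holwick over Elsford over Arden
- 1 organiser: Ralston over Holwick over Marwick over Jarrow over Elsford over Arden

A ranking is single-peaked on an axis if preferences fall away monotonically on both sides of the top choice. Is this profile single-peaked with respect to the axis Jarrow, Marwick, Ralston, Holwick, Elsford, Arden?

yes

Axis positions: Jarrow=1, Marwick=2, Ralston=3, Holwick=4, Elsford=5, Arden=6.
Type 1 (peak Ralston at position 3): ranking walks positions 3-2-1-4-5-6, expanding outward from the peak — single-peaked.
Type 2 (peak Marwick at position 2): ranking walks positions 2-1-3-4-5-6, expanding outward from the peak — single-peaked.
Type 3 (peak Ralston at position 3): ranking walks positions 3-4-2-1-5-6, expanding outward from the peak — single-peaked.
Every ranking is single-peaked on this axis.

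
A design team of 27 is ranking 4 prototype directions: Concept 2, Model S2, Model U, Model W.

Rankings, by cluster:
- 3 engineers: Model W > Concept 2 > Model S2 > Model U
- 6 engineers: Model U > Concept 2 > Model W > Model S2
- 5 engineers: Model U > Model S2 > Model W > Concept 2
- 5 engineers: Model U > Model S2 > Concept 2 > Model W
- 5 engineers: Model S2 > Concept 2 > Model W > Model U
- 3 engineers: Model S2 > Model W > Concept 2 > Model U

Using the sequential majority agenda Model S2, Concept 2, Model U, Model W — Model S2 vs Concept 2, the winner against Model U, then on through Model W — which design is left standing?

Round 1: Model S2 vs Concept 2 — 18–9, Model S2 advances.
Round 2: Model S2 vs Model U — 11–16, Model U advances.
Round 3: Model U vs Model W — 16–11, Model U advances.
The agenda winner is Model U.

Model U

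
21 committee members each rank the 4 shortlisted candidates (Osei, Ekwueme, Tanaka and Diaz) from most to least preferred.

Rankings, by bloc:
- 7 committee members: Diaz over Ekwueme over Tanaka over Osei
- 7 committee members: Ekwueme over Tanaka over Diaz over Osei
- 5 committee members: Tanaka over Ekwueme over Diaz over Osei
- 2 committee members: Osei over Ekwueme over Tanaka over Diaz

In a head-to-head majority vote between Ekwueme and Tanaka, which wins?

Ekwueme

Ballots ranking Ekwueme above Tanaka: 7 + 7 + 2 = 16.
Ballots ranking Tanaka above Ekwueme: 21 − 16 = 5.
Ekwueme wins the head-to-head 16–5.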